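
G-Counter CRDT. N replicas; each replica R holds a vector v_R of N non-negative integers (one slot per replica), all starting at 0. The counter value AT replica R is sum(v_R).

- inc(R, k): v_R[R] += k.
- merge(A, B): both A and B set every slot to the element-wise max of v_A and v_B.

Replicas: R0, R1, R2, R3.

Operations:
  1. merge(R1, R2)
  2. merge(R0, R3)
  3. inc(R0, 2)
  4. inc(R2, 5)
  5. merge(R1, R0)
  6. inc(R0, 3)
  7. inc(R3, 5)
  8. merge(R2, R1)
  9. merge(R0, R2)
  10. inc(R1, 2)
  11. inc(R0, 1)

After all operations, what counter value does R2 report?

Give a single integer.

Op 1: merge R1<->R2 -> R1=(0,0,0,0) R2=(0,0,0,0)
Op 2: merge R0<->R3 -> R0=(0,0,0,0) R3=(0,0,0,0)
Op 3: inc R0 by 2 -> R0=(2,0,0,0) value=2
Op 4: inc R2 by 5 -> R2=(0,0,5,0) value=5
Op 5: merge R1<->R0 -> R1=(2,0,0,0) R0=(2,0,0,0)
Op 6: inc R0 by 3 -> R0=(5,0,0,0) value=5
Op 7: inc R3 by 5 -> R3=(0,0,0,5) value=5
Op 8: merge R2<->R1 -> R2=(2,0,5,0) R1=(2,0,5,0)
Op 9: merge R0<->R2 -> R0=(5,0,5,0) R2=(5,0,5,0)
Op 10: inc R1 by 2 -> R1=(2,2,5,0) value=9
Op 11: inc R0 by 1 -> R0=(6,0,5,0) value=11

Answer: 10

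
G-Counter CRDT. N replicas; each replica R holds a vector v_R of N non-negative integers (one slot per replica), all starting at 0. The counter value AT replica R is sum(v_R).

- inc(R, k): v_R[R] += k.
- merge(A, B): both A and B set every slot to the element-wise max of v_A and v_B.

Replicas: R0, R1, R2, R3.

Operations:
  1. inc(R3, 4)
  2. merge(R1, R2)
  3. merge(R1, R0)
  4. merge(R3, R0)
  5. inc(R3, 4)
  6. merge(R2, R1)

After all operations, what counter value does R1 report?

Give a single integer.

Op 1: inc R3 by 4 -> R3=(0,0,0,4) value=4
Op 2: merge R1<->R2 -> R1=(0,0,0,0) R2=(0,0,0,0)
Op 3: merge R1<->R0 -> R1=(0,0,0,0) R0=(0,0,0,0)
Op 4: merge R3<->R0 -> R3=(0,0,0,4) R0=(0,0,0,4)
Op 5: inc R3 by 4 -> R3=(0,0,0,8) value=8
Op 6: merge R2<->R1 -> R2=(0,0,0,0) R1=(0,0,0,0)

Answer: 0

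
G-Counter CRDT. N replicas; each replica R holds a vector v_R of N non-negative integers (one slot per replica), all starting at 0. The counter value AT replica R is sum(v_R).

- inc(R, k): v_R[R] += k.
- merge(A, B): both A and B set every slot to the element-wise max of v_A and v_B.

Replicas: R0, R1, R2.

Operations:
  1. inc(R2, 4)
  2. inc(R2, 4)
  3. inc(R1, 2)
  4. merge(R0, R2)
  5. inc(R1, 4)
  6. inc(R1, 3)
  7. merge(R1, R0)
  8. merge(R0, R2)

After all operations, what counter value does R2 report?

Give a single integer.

Answer: 17

Derivation:
Op 1: inc R2 by 4 -> R2=(0,0,4) value=4
Op 2: inc R2 by 4 -> R2=(0,0,8) value=8
Op 3: inc R1 by 2 -> R1=(0,2,0) value=2
Op 4: merge R0<->R2 -> R0=(0,0,8) R2=(0,0,8)
Op 5: inc R1 by 4 -> R1=(0,6,0) value=6
Op 6: inc R1 by 3 -> R1=(0,9,0) value=9
Op 7: merge R1<->R0 -> R1=(0,9,8) R0=(0,9,8)
Op 8: merge R0<->R2 -> R0=(0,9,8) R2=(0,9,8)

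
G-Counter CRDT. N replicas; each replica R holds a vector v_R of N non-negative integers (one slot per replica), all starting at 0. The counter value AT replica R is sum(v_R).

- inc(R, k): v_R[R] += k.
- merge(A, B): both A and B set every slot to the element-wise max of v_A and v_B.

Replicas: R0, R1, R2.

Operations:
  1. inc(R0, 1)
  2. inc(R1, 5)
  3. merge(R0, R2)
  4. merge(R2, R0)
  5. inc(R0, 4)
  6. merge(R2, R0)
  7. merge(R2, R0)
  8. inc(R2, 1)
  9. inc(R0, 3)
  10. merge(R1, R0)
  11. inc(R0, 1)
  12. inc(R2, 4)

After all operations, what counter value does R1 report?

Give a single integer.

Answer: 13

Derivation:
Op 1: inc R0 by 1 -> R0=(1,0,0) value=1
Op 2: inc R1 by 5 -> R1=(0,5,0) value=5
Op 3: merge R0<->R2 -> R0=(1,0,0) R2=(1,0,0)
Op 4: merge R2<->R0 -> R2=(1,0,0) R0=(1,0,0)
Op 5: inc R0 by 4 -> R0=(5,0,0) value=5
Op 6: merge R2<->R0 -> R2=(5,0,0) R0=(5,0,0)
Op 7: merge R2<->R0 -> R2=(5,0,0) R0=(5,0,0)
Op 8: inc R2 by 1 -> R2=(5,0,1) value=6
Op 9: inc R0 by 3 -> R0=(8,0,0) value=8
Op 10: merge R1<->R0 -> R1=(8,5,0) R0=(8,5,0)
Op 11: inc R0 by 1 -> R0=(9,5,0) value=14
Op 12: inc R2 by 4 -> R2=(5,0,5) value=10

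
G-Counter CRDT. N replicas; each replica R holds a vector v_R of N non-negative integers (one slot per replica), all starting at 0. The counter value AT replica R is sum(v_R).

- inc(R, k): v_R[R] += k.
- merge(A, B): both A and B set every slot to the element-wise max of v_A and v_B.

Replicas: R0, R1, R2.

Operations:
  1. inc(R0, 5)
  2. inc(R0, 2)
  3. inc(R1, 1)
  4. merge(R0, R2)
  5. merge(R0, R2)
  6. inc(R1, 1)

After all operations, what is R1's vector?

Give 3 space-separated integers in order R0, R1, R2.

Answer: 0 2 0

Derivation:
Op 1: inc R0 by 5 -> R0=(5,0,0) value=5
Op 2: inc R0 by 2 -> R0=(7,0,0) value=7
Op 3: inc R1 by 1 -> R1=(0,1,0) value=1
Op 4: merge R0<->R2 -> R0=(7,0,0) R2=(7,0,0)
Op 5: merge R0<->R2 -> R0=(7,0,0) R2=(7,0,0)
Op 6: inc R1 by 1 -> R1=(0,2,0) value=2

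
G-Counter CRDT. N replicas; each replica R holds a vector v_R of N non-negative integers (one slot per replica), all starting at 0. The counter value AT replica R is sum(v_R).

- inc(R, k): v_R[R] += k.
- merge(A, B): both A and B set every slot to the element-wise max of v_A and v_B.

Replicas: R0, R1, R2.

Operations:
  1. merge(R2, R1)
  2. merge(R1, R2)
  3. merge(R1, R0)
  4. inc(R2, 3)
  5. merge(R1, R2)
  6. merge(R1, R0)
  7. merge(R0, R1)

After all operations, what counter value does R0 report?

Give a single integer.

Answer: 3

Derivation:
Op 1: merge R2<->R1 -> R2=(0,0,0) R1=(0,0,0)
Op 2: merge R1<->R2 -> R1=(0,0,0) R2=(0,0,0)
Op 3: merge R1<->R0 -> R1=(0,0,0) R0=(0,0,0)
Op 4: inc R2 by 3 -> R2=(0,0,3) value=3
Op 5: merge R1<->R2 -> R1=(0,0,3) R2=(0,0,3)
Op 6: merge R1<->R0 -> R1=(0,0,3) R0=(0,0,3)
Op 7: merge R0<->R1 -> R0=(0,0,3) R1=(0,0,3)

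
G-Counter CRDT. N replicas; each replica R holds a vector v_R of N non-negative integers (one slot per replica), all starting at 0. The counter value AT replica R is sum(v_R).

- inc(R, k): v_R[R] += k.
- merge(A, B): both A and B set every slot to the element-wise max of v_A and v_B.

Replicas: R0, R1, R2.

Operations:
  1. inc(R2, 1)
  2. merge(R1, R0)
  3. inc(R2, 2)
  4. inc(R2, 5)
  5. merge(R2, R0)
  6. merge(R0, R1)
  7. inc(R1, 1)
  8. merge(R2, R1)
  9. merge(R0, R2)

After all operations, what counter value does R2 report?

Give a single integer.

Op 1: inc R2 by 1 -> R2=(0,0,1) value=1
Op 2: merge R1<->R0 -> R1=(0,0,0) R0=(0,0,0)
Op 3: inc R2 by 2 -> R2=(0,0,3) value=3
Op 4: inc R2 by 5 -> R2=(0,0,8) value=8
Op 5: merge R2<->R0 -> R2=(0,0,8) R0=(0,0,8)
Op 6: merge R0<->R1 -> R0=(0,0,8) R1=(0,0,8)
Op 7: inc R1 by 1 -> R1=(0,1,8) value=9
Op 8: merge R2<->R1 -> R2=(0,1,8) R1=(0,1,8)
Op 9: merge R0<->R2 -> R0=(0,1,8) R2=(0,1,8)

Answer: 9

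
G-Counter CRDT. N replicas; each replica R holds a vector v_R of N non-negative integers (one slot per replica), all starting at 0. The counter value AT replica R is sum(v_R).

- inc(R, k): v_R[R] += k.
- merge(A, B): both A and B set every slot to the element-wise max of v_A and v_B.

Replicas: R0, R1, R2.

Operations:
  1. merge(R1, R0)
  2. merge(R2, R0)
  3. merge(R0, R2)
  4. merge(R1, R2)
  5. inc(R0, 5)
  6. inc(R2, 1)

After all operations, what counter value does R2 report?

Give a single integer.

Answer: 1

Derivation:
Op 1: merge R1<->R0 -> R1=(0,0,0) R0=(0,0,0)
Op 2: merge R2<->R0 -> R2=(0,0,0) R0=(0,0,0)
Op 3: merge R0<->R2 -> R0=(0,0,0) R2=(0,0,0)
Op 4: merge R1<->R2 -> R1=(0,0,0) R2=(0,0,0)
Op 5: inc R0 by 5 -> R0=(5,0,0) value=5
Op 6: inc R2 by 1 -> R2=(0,0,1) value=1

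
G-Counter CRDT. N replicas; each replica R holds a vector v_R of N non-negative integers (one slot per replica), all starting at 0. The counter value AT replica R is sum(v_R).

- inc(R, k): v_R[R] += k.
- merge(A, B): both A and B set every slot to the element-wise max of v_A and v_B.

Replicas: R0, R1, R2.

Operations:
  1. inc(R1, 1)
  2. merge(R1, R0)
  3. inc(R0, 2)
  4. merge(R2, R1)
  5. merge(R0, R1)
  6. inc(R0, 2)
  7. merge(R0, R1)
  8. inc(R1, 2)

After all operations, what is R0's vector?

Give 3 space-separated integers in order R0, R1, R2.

Answer: 4 1 0

Derivation:
Op 1: inc R1 by 1 -> R1=(0,1,0) value=1
Op 2: merge R1<->R0 -> R1=(0,1,0) R0=(0,1,0)
Op 3: inc R0 by 2 -> R0=(2,1,0) value=3
Op 4: merge R2<->R1 -> R2=(0,1,0) R1=(0,1,0)
Op 5: merge R0<->R1 -> R0=(2,1,0) R1=(2,1,0)
Op 6: inc R0 by 2 -> R0=(4,1,0) value=5
Op 7: merge R0<->R1 -> R0=(4,1,0) R1=(4,1,0)
Op 8: inc R1 by 2 -> R1=(4,3,0) value=7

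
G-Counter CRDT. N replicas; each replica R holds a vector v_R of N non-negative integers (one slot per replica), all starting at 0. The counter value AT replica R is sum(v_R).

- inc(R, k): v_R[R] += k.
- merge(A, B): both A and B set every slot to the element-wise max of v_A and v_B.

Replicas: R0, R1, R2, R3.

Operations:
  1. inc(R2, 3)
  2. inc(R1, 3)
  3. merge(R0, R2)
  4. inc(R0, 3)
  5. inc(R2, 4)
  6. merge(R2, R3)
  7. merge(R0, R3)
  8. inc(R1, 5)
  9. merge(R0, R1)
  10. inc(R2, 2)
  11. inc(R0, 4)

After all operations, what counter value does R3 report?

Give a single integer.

Op 1: inc R2 by 3 -> R2=(0,0,3,0) value=3
Op 2: inc R1 by 3 -> R1=(0,3,0,0) value=3
Op 3: merge R0<->R2 -> R0=(0,0,3,0) R2=(0,0,3,0)
Op 4: inc R0 by 3 -> R0=(3,0,3,0) value=6
Op 5: inc R2 by 4 -> R2=(0,0,7,0) value=7
Op 6: merge R2<->R3 -> R2=(0,0,7,0) R3=(0,0,7,0)
Op 7: merge R0<->R3 -> R0=(3,0,7,0) R3=(3,0,7,0)
Op 8: inc R1 by 5 -> R1=(0,8,0,0) value=8
Op 9: merge R0<->R1 -> R0=(3,8,7,0) R1=(3,8,7,0)
Op 10: inc R2 by 2 -> R2=(0,0,9,0) value=9
Op 11: inc R0 by 4 -> R0=(7,8,7,0) value=22

Answer: 10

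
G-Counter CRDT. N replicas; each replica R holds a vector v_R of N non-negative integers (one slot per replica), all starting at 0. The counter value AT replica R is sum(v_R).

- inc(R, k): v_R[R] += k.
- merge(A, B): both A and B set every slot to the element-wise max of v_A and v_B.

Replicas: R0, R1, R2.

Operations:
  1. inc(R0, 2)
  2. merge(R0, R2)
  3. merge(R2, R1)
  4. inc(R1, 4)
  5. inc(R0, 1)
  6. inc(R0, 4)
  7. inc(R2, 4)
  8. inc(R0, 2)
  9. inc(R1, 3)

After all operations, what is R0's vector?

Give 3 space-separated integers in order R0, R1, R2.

Op 1: inc R0 by 2 -> R0=(2,0,0) value=2
Op 2: merge R0<->R2 -> R0=(2,0,0) R2=(2,0,0)
Op 3: merge R2<->R1 -> R2=(2,0,0) R1=(2,0,0)
Op 4: inc R1 by 4 -> R1=(2,4,0) value=6
Op 5: inc R0 by 1 -> R0=(3,0,0) value=3
Op 6: inc R0 by 4 -> R0=(7,0,0) value=7
Op 7: inc R2 by 4 -> R2=(2,0,4) value=6
Op 8: inc R0 by 2 -> R0=(9,0,0) value=9
Op 9: inc R1 by 3 -> R1=(2,7,0) value=9

Answer: 9 0 0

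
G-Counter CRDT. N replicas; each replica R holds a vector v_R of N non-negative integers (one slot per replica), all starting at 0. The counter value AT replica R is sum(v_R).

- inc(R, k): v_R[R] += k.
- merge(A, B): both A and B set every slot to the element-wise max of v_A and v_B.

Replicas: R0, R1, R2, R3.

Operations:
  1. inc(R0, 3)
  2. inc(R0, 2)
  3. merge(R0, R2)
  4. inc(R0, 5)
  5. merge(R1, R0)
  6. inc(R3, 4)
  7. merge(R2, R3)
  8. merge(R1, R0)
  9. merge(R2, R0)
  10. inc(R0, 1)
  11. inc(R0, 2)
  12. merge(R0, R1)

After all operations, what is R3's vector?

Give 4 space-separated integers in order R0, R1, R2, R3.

Answer: 5 0 0 4

Derivation:
Op 1: inc R0 by 3 -> R0=(3,0,0,0) value=3
Op 2: inc R0 by 2 -> R0=(5,0,0,0) value=5
Op 3: merge R0<->R2 -> R0=(5,0,0,0) R2=(5,0,0,0)
Op 4: inc R0 by 5 -> R0=(10,0,0,0) value=10
Op 5: merge R1<->R0 -> R1=(10,0,0,0) R0=(10,0,0,0)
Op 6: inc R3 by 4 -> R3=(0,0,0,4) value=4
Op 7: merge R2<->R3 -> R2=(5,0,0,4) R3=(5,0,0,4)
Op 8: merge R1<->R0 -> R1=(10,0,0,0) R0=(10,0,0,0)
Op 9: merge R2<->R0 -> R2=(10,0,0,4) R0=(10,0,0,4)
Op 10: inc R0 by 1 -> R0=(11,0,0,4) value=15
Op 11: inc R0 by 2 -> R0=(13,0,0,4) value=17
Op 12: merge R0<->R1 -> R0=(13,0,0,4) R1=(13,0,0,4)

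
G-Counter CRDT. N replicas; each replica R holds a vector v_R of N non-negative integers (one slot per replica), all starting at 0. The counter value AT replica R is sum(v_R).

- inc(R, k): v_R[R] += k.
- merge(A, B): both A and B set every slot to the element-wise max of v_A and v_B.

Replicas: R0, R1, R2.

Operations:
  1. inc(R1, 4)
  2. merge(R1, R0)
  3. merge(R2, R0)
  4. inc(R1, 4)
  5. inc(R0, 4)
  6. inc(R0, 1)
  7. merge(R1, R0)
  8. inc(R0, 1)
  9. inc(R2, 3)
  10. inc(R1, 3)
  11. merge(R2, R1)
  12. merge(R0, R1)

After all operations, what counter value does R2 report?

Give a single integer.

Op 1: inc R1 by 4 -> R1=(0,4,0) value=4
Op 2: merge R1<->R0 -> R1=(0,4,0) R0=(0,4,0)
Op 3: merge R2<->R0 -> R2=(0,4,0) R0=(0,4,0)
Op 4: inc R1 by 4 -> R1=(0,8,0) value=8
Op 5: inc R0 by 4 -> R0=(4,4,0) value=8
Op 6: inc R0 by 1 -> R0=(5,4,0) value=9
Op 7: merge R1<->R0 -> R1=(5,8,0) R0=(5,8,0)
Op 8: inc R0 by 1 -> R0=(6,8,0) value=14
Op 9: inc R2 by 3 -> R2=(0,4,3) value=7
Op 10: inc R1 by 3 -> R1=(5,11,0) value=16
Op 11: merge R2<->R1 -> R2=(5,11,3) R1=(5,11,3)
Op 12: merge R0<->R1 -> R0=(6,11,3) R1=(6,11,3)

Answer: 19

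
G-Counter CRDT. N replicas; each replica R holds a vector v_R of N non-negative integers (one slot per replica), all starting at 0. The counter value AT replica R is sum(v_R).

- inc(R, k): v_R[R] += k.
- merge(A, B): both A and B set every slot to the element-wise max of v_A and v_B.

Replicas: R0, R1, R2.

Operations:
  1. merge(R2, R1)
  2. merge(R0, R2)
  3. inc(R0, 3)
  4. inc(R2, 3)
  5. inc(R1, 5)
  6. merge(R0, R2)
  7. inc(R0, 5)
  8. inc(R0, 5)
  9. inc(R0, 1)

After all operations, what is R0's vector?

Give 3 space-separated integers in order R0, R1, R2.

Answer: 14 0 3

Derivation:
Op 1: merge R2<->R1 -> R2=(0,0,0) R1=(0,0,0)
Op 2: merge R0<->R2 -> R0=(0,0,0) R2=(0,0,0)
Op 3: inc R0 by 3 -> R0=(3,0,0) value=3
Op 4: inc R2 by 3 -> R2=(0,0,3) value=3
Op 5: inc R1 by 5 -> R1=(0,5,0) value=5
Op 6: merge R0<->R2 -> R0=(3,0,3) R2=(3,0,3)
Op 7: inc R0 by 5 -> R0=(8,0,3) value=11
Op 8: inc R0 by 5 -> R0=(13,0,3) value=16
Op 9: inc R0 by 1 -> R0=(14,0,3) value=17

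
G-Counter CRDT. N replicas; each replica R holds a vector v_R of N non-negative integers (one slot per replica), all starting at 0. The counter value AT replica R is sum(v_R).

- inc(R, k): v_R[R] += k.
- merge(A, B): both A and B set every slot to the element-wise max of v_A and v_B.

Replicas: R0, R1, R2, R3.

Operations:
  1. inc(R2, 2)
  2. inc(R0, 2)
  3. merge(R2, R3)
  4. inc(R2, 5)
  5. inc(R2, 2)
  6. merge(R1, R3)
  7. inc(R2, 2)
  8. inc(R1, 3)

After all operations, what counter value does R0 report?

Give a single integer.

Op 1: inc R2 by 2 -> R2=(0,0,2,0) value=2
Op 2: inc R0 by 2 -> R0=(2,0,0,0) value=2
Op 3: merge R2<->R3 -> R2=(0,0,2,0) R3=(0,0,2,0)
Op 4: inc R2 by 5 -> R2=(0,0,7,0) value=7
Op 5: inc R2 by 2 -> R2=(0,0,9,0) value=9
Op 6: merge R1<->R3 -> R1=(0,0,2,0) R3=(0,0,2,0)
Op 7: inc R2 by 2 -> R2=(0,0,11,0) value=11
Op 8: inc R1 by 3 -> R1=(0,3,2,0) value=5

Answer: 2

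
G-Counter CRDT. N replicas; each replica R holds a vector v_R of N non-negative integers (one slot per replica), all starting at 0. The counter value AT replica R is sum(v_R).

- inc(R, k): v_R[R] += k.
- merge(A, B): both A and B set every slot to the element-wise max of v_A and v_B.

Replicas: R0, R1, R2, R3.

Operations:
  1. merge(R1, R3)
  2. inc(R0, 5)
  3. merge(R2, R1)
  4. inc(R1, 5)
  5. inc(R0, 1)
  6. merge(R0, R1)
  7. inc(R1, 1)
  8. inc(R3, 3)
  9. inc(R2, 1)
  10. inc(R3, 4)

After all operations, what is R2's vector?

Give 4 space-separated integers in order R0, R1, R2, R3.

Op 1: merge R1<->R3 -> R1=(0,0,0,0) R3=(0,0,0,0)
Op 2: inc R0 by 5 -> R0=(5,0,0,0) value=5
Op 3: merge R2<->R1 -> R2=(0,0,0,0) R1=(0,0,0,0)
Op 4: inc R1 by 5 -> R1=(0,5,0,0) value=5
Op 5: inc R0 by 1 -> R0=(6,0,0,0) value=6
Op 6: merge R0<->R1 -> R0=(6,5,0,0) R1=(6,5,0,0)
Op 7: inc R1 by 1 -> R1=(6,6,0,0) value=12
Op 8: inc R3 by 3 -> R3=(0,0,0,3) value=3
Op 9: inc R2 by 1 -> R2=(0,0,1,0) value=1
Op 10: inc R3 by 4 -> R3=(0,0,0,7) value=7

Answer: 0 0 1 0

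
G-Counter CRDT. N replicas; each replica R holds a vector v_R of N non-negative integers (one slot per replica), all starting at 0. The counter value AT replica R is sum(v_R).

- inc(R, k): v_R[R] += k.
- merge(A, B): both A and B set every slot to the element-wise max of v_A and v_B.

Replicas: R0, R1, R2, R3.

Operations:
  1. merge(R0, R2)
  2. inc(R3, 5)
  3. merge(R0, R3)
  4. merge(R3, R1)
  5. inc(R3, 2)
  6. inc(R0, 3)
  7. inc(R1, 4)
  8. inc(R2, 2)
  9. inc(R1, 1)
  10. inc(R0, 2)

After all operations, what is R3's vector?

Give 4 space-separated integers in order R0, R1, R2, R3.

Op 1: merge R0<->R2 -> R0=(0,0,0,0) R2=(0,0,0,0)
Op 2: inc R3 by 5 -> R3=(0,0,0,5) value=5
Op 3: merge R0<->R3 -> R0=(0,0,0,5) R3=(0,0,0,5)
Op 4: merge R3<->R1 -> R3=(0,0,0,5) R1=(0,0,0,5)
Op 5: inc R3 by 2 -> R3=(0,0,0,7) value=7
Op 6: inc R0 by 3 -> R0=(3,0,0,5) value=8
Op 7: inc R1 by 4 -> R1=(0,4,0,5) value=9
Op 8: inc R2 by 2 -> R2=(0,0,2,0) value=2
Op 9: inc R1 by 1 -> R1=(0,5,0,5) value=10
Op 10: inc R0 by 2 -> R0=(5,0,0,5) value=10

Answer: 0 0 0 7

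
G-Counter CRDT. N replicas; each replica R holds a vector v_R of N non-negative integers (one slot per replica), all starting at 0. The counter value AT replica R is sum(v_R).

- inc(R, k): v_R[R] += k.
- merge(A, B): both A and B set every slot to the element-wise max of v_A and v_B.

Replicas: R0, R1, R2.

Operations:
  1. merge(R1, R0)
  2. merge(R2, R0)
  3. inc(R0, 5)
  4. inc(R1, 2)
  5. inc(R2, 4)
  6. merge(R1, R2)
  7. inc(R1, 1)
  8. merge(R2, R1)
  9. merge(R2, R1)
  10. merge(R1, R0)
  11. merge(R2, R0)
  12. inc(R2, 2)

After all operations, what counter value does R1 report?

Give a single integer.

Op 1: merge R1<->R0 -> R1=(0,0,0) R0=(0,0,0)
Op 2: merge R2<->R0 -> R2=(0,0,0) R0=(0,0,0)
Op 3: inc R0 by 5 -> R0=(5,0,0) value=5
Op 4: inc R1 by 2 -> R1=(0,2,0) value=2
Op 5: inc R2 by 4 -> R2=(0,0,4) value=4
Op 6: merge R1<->R2 -> R1=(0,2,4) R2=(0,2,4)
Op 7: inc R1 by 1 -> R1=(0,3,4) value=7
Op 8: merge R2<->R1 -> R2=(0,3,4) R1=(0,3,4)
Op 9: merge R2<->R1 -> R2=(0,3,4) R1=(0,3,4)
Op 10: merge R1<->R0 -> R1=(5,3,4) R0=(5,3,4)
Op 11: merge R2<->R0 -> R2=(5,3,4) R0=(5,3,4)
Op 12: inc R2 by 2 -> R2=(5,3,6) value=14

Answer: 12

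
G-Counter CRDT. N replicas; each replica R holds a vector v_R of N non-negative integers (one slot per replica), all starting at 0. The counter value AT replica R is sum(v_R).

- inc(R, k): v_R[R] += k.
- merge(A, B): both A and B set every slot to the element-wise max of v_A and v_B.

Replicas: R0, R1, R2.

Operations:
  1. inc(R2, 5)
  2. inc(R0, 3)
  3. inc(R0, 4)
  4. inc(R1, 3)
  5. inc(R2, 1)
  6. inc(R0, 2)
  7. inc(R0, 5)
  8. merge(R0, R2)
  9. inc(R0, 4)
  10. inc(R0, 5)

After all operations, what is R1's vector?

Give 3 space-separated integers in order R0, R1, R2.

Op 1: inc R2 by 5 -> R2=(0,0,5) value=5
Op 2: inc R0 by 3 -> R0=(3,0,0) value=3
Op 3: inc R0 by 4 -> R0=(7,0,0) value=7
Op 4: inc R1 by 3 -> R1=(0,3,0) value=3
Op 5: inc R2 by 1 -> R2=(0,0,6) value=6
Op 6: inc R0 by 2 -> R0=(9,0,0) value=9
Op 7: inc R0 by 5 -> R0=(14,0,0) value=14
Op 8: merge R0<->R2 -> R0=(14,0,6) R2=(14,0,6)
Op 9: inc R0 by 4 -> R0=(18,0,6) value=24
Op 10: inc R0 by 5 -> R0=(23,0,6) value=29

Answer: 0 3 0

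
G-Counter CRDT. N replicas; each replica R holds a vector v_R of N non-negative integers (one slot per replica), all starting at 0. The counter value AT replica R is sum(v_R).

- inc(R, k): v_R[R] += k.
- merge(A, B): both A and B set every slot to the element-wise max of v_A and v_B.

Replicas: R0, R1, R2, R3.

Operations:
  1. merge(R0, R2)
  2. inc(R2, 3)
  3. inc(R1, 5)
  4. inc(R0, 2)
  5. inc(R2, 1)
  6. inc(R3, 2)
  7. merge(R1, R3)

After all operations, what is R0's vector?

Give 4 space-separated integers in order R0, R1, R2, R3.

Op 1: merge R0<->R2 -> R0=(0,0,0,0) R2=(0,0,0,0)
Op 2: inc R2 by 3 -> R2=(0,0,3,0) value=3
Op 3: inc R1 by 5 -> R1=(0,5,0,0) value=5
Op 4: inc R0 by 2 -> R0=(2,0,0,0) value=2
Op 5: inc R2 by 1 -> R2=(0,0,4,0) value=4
Op 6: inc R3 by 2 -> R3=(0,0,0,2) value=2
Op 7: merge R1<->R3 -> R1=(0,5,0,2) R3=(0,5,0,2)

Answer: 2 0 0 0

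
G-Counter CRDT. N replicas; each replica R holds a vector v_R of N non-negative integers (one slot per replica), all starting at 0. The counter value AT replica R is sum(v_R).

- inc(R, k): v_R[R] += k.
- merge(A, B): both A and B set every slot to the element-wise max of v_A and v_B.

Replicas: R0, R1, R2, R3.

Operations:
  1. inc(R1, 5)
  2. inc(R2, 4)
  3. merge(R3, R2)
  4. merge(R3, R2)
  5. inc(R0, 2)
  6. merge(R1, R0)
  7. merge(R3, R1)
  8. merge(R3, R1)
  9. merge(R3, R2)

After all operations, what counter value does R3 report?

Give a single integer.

Answer: 11

Derivation:
Op 1: inc R1 by 5 -> R1=(0,5,0,0) value=5
Op 2: inc R2 by 4 -> R2=(0,0,4,0) value=4
Op 3: merge R3<->R2 -> R3=(0,0,4,0) R2=(0,0,4,0)
Op 4: merge R3<->R2 -> R3=(0,0,4,0) R2=(0,0,4,0)
Op 5: inc R0 by 2 -> R0=(2,0,0,0) value=2
Op 6: merge R1<->R0 -> R1=(2,5,0,0) R0=(2,5,0,0)
Op 7: merge R3<->R1 -> R3=(2,5,4,0) R1=(2,5,4,0)
Op 8: merge R3<->R1 -> R3=(2,5,4,0) R1=(2,5,4,0)
Op 9: merge R3<->R2 -> R3=(2,5,4,0) R2=(2,5,4,0)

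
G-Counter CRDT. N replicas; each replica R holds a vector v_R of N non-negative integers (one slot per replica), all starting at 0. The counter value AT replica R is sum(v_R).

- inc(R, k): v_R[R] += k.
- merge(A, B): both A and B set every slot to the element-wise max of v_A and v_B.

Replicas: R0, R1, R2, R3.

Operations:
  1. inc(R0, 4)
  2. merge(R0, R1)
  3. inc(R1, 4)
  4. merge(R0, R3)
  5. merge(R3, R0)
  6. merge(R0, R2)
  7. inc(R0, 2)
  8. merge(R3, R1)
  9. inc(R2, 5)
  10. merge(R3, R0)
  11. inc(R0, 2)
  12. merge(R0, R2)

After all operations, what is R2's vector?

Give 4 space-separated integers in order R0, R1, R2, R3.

Answer: 8 4 5 0

Derivation:
Op 1: inc R0 by 4 -> R0=(4,0,0,0) value=4
Op 2: merge R0<->R1 -> R0=(4,0,0,0) R1=(4,0,0,0)
Op 3: inc R1 by 4 -> R1=(4,4,0,0) value=8
Op 4: merge R0<->R3 -> R0=(4,0,0,0) R3=(4,0,0,0)
Op 5: merge R3<->R0 -> R3=(4,0,0,0) R0=(4,0,0,0)
Op 6: merge R0<->R2 -> R0=(4,0,0,0) R2=(4,0,0,0)
Op 7: inc R0 by 2 -> R0=(6,0,0,0) value=6
Op 8: merge R3<->R1 -> R3=(4,4,0,0) R1=(4,4,0,0)
Op 9: inc R2 by 5 -> R2=(4,0,5,0) value=9
Op 10: merge R3<->R0 -> R3=(6,4,0,0) R0=(6,4,0,0)
Op 11: inc R0 by 2 -> R0=(8,4,0,0) value=12
Op 12: merge R0<->R2 -> R0=(8,4,5,0) R2=(8,4,5,0)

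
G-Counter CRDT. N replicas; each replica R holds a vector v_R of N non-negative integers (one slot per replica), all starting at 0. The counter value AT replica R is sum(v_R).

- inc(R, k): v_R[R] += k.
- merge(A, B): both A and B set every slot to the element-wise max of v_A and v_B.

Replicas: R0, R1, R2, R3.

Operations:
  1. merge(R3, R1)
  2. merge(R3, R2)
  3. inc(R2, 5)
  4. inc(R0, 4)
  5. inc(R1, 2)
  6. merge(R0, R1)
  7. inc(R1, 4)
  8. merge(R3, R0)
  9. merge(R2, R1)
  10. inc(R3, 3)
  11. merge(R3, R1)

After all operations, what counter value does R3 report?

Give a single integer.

Op 1: merge R3<->R1 -> R3=(0,0,0,0) R1=(0,0,0,0)
Op 2: merge R3<->R2 -> R3=(0,0,0,0) R2=(0,0,0,0)
Op 3: inc R2 by 5 -> R2=(0,0,5,0) value=5
Op 4: inc R0 by 4 -> R0=(4,0,0,0) value=4
Op 5: inc R1 by 2 -> R1=(0,2,0,0) value=2
Op 6: merge R0<->R1 -> R0=(4,2,0,0) R1=(4,2,0,0)
Op 7: inc R1 by 4 -> R1=(4,6,0,0) value=10
Op 8: merge R3<->R0 -> R3=(4,2,0,0) R0=(4,2,0,0)
Op 9: merge R2<->R1 -> R2=(4,6,5,0) R1=(4,6,5,0)
Op 10: inc R3 by 3 -> R3=(4,2,0,3) value=9
Op 11: merge R3<->R1 -> R3=(4,6,5,3) R1=(4,6,5,3)

Answer: 18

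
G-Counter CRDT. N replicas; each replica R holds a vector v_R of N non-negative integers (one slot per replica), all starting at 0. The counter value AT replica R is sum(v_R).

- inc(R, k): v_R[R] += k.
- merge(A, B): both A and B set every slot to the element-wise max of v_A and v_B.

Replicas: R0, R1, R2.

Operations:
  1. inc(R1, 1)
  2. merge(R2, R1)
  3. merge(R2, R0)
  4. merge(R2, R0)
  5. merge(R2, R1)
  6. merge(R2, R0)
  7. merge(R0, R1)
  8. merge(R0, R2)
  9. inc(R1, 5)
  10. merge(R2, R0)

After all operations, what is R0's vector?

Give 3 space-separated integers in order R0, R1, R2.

Op 1: inc R1 by 1 -> R1=(0,1,0) value=1
Op 2: merge R2<->R1 -> R2=(0,1,0) R1=(0,1,0)
Op 3: merge R2<->R0 -> R2=(0,1,0) R0=(0,1,0)
Op 4: merge R2<->R0 -> R2=(0,1,0) R0=(0,1,0)
Op 5: merge R2<->R1 -> R2=(0,1,0) R1=(0,1,0)
Op 6: merge R2<->R0 -> R2=(0,1,0) R0=(0,1,0)
Op 7: merge R0<->R1 -> R0=(0,1,0) R1=(0,1,0)
Op 8: merge R0<->R2 -> R0=(0,1,0) R2=(0,1,0)
Op 9: inc R1 by 5 -> R1=(0,6,0) value=6
Op 10: merge R2<->R0 -> R2=(0,1,0) R0=(0,1,0)

Answer: 0 1 0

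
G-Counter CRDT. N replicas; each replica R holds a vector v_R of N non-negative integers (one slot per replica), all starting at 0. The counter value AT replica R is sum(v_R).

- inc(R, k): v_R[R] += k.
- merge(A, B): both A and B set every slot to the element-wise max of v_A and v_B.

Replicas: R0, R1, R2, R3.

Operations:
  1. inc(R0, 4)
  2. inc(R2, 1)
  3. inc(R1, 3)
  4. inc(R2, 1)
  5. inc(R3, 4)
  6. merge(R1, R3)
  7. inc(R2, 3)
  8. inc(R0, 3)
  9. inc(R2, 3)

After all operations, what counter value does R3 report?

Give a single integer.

Answer: 7

Derivation:
Op 1: inc R0 by 4 -> R0=(4,0,0,0) value=4
Op 2: inc R2 by 1 -> R2=(0,0,1,0) value=1
Op 3: inc R1 by 3 -> R1=(0,3,0,0) value=3
Op 4: inc R2 by 1 -> R2=(0,0,2,0) value=2
Op 5: inc R3 by 4 -> R3=(0,0,0,4) value=4
Op 6: merge R1<->R3 -> R1=(0,3,0,4) R3=(0,3,0,4)
Op 7: inc R2 by 3 -> R2=(0,0,5,0) value=5
Op 8: inc R0 by 3 -> R0=(7,0,0,0) value=7
Op 9: inc R2 by 3 -> R2=(0,0,8,0) value=8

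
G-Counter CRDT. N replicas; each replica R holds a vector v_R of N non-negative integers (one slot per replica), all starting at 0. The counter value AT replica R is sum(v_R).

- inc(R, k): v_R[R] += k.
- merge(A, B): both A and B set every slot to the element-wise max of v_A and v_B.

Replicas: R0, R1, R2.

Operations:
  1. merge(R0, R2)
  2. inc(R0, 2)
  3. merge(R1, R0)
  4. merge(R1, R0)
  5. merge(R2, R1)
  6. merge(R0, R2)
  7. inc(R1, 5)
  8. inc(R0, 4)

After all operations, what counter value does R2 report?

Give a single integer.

Answer: 2

Derivation:
Op 1: merge R0<->R2 -> R0=(0,0,0) R2=(0,0,0)
Op 2: inc R0 by 2 -> R0=(2,0,0) value=2
Op 3: merge R1<->R0 -> R1=(2,0,0) R0=(2,0,0)
Op 4: merge R1<->R0 -> R1=(2,0,0) R0=(2,0,0)
Op 5: merge R2<->R1 -> R2=(2,0,0) R1=(2,0,0)
Op 6: merge R0<->R2 -> R0=(2,0,0) R2=(2,0,0)
Op 7: inc R1 by 5 -> R1=(2,5,0) value=7
Op 8: inc R0 by 4 -> R0=(6,0,0) value=6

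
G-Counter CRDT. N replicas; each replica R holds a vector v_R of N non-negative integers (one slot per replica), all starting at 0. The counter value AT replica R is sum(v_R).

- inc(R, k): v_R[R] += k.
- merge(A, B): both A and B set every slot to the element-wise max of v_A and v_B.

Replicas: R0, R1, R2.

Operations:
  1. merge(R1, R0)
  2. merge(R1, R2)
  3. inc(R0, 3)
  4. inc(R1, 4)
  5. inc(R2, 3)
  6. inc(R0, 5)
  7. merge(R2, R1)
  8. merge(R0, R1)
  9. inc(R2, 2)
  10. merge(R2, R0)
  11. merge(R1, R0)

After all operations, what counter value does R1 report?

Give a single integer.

Op 1: merge R1<->R0 -> R1=(0,0,0) R0=(0,0,0)
Op 2: merge R1<->R2 -> R1=(0,0,0) R2=(0,0,0)
Op 3: inc R0 by 3 -> R0=(3,0,0) value=3
Op 4: inc R1 by 4 -> R1=(0,4,0) value=4
Op 5: inc R2 by 3 -> R2=(0,0,3) value=3
Op 6: inc R0 by 5 -> R0=(8,0,0) value=8
Op 7: merge R2<->R1 -> R2=(0,4,3) R1=(0,4,3)
Op 8: merge R0<->R1 -> R0=(8,4,3) R1=(8,4,3)
Op 9: inc R2 by 2 -> R2=(0,4,5) value=9
Op 10: merge R2<->R0 -> R2=(8,4,5) R0=(8,4,5)
Op 11: merge R1<->R0 -> R1=(8,4,5) R0=(8,4,5)

Answer: 17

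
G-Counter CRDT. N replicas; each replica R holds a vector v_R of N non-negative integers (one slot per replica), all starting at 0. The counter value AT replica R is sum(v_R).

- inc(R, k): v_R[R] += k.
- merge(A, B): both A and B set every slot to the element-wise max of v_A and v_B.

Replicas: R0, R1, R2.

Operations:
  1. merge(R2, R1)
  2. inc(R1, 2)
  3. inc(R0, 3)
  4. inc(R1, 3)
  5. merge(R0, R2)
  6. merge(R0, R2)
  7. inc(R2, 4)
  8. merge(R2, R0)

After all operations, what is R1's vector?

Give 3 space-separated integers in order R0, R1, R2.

Answer: 0 5 0

Derivation:
Op 1: merge R2<->R1 -> R2=(0,0,0) R1=(0,0,0)
Op 2: inc R1 by 2 -> R1=(0,2,0) value=2
Op 3: inc R0 by 3 -> R0=(3,0,0) value=3
Op 4: inc R1 by 3 -> R1=(0,5,0) value=5
Op 5: merge R0<->R2 -> R0=(3,0,0) R2=(3,0,0)
Op 6: merge R0<->R2 -> R0=(3,0,0) R2=(3,0,0)
Op 7: inc R2 by 4 -> R2=(3,0,4) value=7
Op 8: merge R2<->R0 -> R2=(3,0,4) R0=(3,0,4)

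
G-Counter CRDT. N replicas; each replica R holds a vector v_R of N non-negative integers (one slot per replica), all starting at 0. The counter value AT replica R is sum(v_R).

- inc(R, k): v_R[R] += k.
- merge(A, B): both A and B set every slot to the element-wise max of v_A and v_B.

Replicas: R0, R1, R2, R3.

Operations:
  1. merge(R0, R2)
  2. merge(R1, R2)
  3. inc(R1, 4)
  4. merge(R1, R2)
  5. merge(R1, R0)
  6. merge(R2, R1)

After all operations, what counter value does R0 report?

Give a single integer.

Answer: 4

Derivation:
Op 1: merge R0<->R2 -> R0=(0,0,0,0) R2=(0,0,0,0)
Op 2: merge R1<->R2 -> R1=(0,0,0,0) R2=(0,0,0,0)
Op 3: inc R1 by 4 -> R1=(0,4,0,0) value=4
Op 4: merge R1<->R2 -> R1=(0,4,0,0) R2=(0,4,0,0)
Op 5: merge R1<->R0 -> R1=(0,4,0,0) R0=(0,4,0,0)
Op 6: merge R2<->R1 -> R2=(0,4,0,0) R1=(0,4,0,0)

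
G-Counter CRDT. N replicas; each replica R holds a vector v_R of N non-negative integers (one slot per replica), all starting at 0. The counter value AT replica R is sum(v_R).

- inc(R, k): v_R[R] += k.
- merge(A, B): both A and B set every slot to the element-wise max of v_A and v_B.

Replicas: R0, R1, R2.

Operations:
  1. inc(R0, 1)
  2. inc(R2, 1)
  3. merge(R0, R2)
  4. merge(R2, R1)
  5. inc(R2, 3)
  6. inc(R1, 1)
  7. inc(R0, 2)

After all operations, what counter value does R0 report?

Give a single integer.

Op 1: inc R0 by 1 -> R0=(1,0,0) value=1
Op 2: inc R2 by 1 -> R2=(0,0,1) value=1
Op 3: merge R0<->R2 -> R0=(1,0,1) R2=(1,0,1)
Op 4: merge R2<->R1 -> R2=(1,0,1) R1=(1,0,1)
Op 5: inc R2 by 3 -> R2=(1,0,4) value=5
Op 6: inc R1 by 1 -> R1=(1,1,1) value=3
Op 7: inc R0 by 2 -> R0=(3,0,1) value=4

Answer: 4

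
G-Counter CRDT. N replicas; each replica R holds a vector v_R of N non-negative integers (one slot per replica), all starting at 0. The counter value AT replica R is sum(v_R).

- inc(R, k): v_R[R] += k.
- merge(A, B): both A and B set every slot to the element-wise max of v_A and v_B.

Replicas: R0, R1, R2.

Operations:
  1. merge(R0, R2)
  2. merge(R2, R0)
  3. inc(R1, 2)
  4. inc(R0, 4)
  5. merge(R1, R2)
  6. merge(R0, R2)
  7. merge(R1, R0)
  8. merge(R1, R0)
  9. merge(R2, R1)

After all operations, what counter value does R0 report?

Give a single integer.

Answer: 6

Derivation:
Op 1: merge R0<->R2 -> R0=(0,0,0) R2=(0,0,0)
Op 2: merge R2<->R0 -> R2=(0,0,0) R0=(0,0,0)
Op 3: inc R1 by 2 -> R1=(0,2,0) value=2
Op 4: inc R0 by 4 -> R0=(4,0,0) value=4
Op 5: merge R1<->R2 -> R1=(0,2,0) R2=(0,2,0)
Op 6: merge R0<->R2 -> R0=(4,2,0) R2=(4,2,0)
Op 7: merge R1<->R0 -> R1=(4,2,0) R0=(4,2,0)
Op 8: merge R1<->R0 -> R1=(4,2,0) R0=(4,2,0)
Op 9: merge R2<->R1 -> R2=(4,2,0) R1=(4,2,0)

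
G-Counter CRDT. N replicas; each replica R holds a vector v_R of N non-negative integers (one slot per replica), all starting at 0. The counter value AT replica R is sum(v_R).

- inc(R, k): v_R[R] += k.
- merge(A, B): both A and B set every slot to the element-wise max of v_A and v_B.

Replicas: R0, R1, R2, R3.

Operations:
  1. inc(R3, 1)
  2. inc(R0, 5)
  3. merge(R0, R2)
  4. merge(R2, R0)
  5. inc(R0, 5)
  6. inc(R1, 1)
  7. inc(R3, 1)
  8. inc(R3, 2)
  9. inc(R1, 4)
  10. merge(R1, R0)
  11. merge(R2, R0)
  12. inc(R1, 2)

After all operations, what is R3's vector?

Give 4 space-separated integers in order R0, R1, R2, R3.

Answer: 0 0 0 4

Derivation:
Op 1: inc R3 by 1 -> R3=(0,0,0,1) value=1
Op 2: inc R0 by 5 -> R0=(5,0,0,0) value=5
Op 3: merge R0<->R2 -> R0=(5,0,0,0) R2=(5,0,0,0)
Op 4: merge R2<->R0 -> R2=(5,0,0,0) R0=(5,0,0,0)
Op 5: inc R0 by 5 -> R0=(10,0,0,0) value=10
Op 6: inc R1 by 1 -> R1=(0,1,0,0) value=1
Op 7: inc R3 by 1 -> R3=(0,0,0,2) value=2
Op 8: inc R3 by 2 -> R3=(0,0,0,4) value=4
Op 9: inc R1 by 4 -> R1=(0,5,0,0) value=5
Op 10: merge R1<->R0 -> R1=(10,5,0,0) R0=(10,5,0,0)
Op 11: merge R2<->R0 -> R2=(10,5,0,0) R0=(10,5,0,0)
Op 12: inc R1 by 2 -> R1=(10,7,0,0) value=17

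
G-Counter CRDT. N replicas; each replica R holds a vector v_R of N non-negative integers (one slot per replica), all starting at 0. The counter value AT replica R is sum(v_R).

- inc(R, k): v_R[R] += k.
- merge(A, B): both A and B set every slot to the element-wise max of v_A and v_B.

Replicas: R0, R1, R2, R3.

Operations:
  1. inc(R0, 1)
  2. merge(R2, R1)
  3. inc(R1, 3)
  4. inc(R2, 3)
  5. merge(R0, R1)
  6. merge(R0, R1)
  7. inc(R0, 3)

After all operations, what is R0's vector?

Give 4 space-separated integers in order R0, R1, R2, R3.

Answer: 4 3 0 0

Derivation:
Op 1: inc R0 by 1 -> R0=(1,0,0,0) value=1
Op 2: merge R2<->R1 -> R2=(0,0,0,0) R1=(0,0,0,0)
Op 3: inc R1 by 3 -> R1=(0,3,0,0) value=3
Op 4: inc R2 by 3 -> R2=(0,0,3,0) value=3
Op 5: merge R0<->R1 -> R0=(1,3,0,0) R1=(1,3,0,0)
Op 6: merge R0<->R1 -> R0=(1,3,0,0) R1=(1,3,0,0)
Op 7: inc R0 by 3 -> R0=(4,3,0,0) value=7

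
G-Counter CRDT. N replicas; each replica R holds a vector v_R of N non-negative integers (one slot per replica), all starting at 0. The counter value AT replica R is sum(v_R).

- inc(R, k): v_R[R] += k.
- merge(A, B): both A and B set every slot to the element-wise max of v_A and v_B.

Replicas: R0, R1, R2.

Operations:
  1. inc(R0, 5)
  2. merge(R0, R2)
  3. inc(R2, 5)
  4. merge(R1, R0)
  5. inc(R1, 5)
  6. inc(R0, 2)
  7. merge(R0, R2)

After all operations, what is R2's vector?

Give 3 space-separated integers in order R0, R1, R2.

Op 1: inc R0 by 5 -> R0=(5,0,0) value=5
Op 2: merge R0<->R2 -> R0=(5,0,0) R2=(5,0,0)
Op 3: inc R2 by 5 -> R2=(5,0,5) value=10
Op 4: merge R1<->R0 -> R1=(5,0,0) R0=(5,0,0)
Op 5: inc R1 by 5 -> R1=(5,5,0) value=10
Op 6: inc R0 by 2 -> R0=(7,0,0) value=7
Op 7: merge R0<->R2 -> R0=(7,0,5) R2=(7,0,5)

Answer: 7 0 5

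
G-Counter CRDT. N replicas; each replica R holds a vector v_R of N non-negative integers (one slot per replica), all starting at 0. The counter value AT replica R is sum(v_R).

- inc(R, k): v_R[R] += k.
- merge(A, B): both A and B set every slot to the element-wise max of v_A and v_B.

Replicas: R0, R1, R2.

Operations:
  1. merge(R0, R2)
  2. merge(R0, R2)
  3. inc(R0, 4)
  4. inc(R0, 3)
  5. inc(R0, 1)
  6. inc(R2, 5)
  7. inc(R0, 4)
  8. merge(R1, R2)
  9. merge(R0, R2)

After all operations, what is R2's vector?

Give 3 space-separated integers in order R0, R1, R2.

Answer: 12 0 5

Derivation:
Op 1: merge R0<->R2 -> R0=(0,0,0) R2=(0,0,0)
Op 2: merge R0<->R2 -> R0=(0,0,0) R2=(0,0,0)
Op 3: inc R0 by 4 -> R0=(4,0,0) value=4
Op 4: inc R0 by 3 -> R0=(7,0,0) value=7
Op 5: inc R0 by 1 -> R0=(8,0,0) value=8
Op 6: inc R2 by 5 -> R2=(0,0,5) value=5
Op 7: inc R0 by 4 -> R0=(12,0,0) value=12
Op 8: merge R1<->R2 -> R1=(0,0,5) R2=(0,0,5)
Op 9: merge R0<->R2 -> R0=(12,0,5) R2=(12,0,5)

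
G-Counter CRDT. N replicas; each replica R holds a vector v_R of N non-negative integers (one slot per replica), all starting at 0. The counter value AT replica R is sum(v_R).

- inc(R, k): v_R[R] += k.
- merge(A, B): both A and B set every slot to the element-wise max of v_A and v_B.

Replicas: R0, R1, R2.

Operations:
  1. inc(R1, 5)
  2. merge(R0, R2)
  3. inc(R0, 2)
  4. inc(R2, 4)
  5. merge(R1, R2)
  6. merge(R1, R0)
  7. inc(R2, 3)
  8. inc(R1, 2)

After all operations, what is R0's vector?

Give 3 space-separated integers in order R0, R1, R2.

Op 1: inc R1 by 5 -> R1=(0,5,0) value=5
Op 2: merge R0<->R2 -> R0=(0,0,0) R2=(0,0,0)
Op 3: inc R0 by 2 -> R0=(2,0,0) value=2
Op 4: inc R2 by 4 -> R2=(0,0,4) value=4
Op 5: merge R1<->R2 -> R1=(0,5,4) R2=(0,5,4)
Op 6: merge R1<->R0 -> R1=(2,5,4) R0=(2,5,4)
Op 7: inc R2 by 3 -> R2=(0,5,7) value=12
Op 8: inc R1 by 2 -> R1=(2,7,4) value=13

Answer: 2 5 4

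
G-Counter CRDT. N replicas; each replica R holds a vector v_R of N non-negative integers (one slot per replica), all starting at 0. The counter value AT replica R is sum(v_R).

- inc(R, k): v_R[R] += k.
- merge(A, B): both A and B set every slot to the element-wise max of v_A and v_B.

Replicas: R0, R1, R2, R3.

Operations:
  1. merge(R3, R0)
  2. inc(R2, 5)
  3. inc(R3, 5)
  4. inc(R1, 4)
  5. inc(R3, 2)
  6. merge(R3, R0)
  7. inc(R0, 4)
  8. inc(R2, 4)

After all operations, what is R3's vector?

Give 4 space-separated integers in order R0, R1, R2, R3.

Op 1: merge R3<->R0 -> R3=(0,0,0,0) R0=(0,0,0,0)
Op 2: inc R2 by 5 -> R2=(0,0,5,0) value=5
Op 3: inc R3 by 5 -> R3=(0,0,0,5) value=5
Op 4: inc R1 by 4 -> R1=(0,4,0,0) value=4
Op 5: inc R3 by 2 -> R3=(0,0,0,7) value=7
Op 6: merge R3<->R0 -> R3=(0,0,0,7) R0=(0,0,0,7)
Op 7: inc R0 by 4 -> R0=(4,0,0,7) value=11
Op 8: inc R2 by 4 -> R2=(0,0,9,0) value=9

Answer: 0 0 0 7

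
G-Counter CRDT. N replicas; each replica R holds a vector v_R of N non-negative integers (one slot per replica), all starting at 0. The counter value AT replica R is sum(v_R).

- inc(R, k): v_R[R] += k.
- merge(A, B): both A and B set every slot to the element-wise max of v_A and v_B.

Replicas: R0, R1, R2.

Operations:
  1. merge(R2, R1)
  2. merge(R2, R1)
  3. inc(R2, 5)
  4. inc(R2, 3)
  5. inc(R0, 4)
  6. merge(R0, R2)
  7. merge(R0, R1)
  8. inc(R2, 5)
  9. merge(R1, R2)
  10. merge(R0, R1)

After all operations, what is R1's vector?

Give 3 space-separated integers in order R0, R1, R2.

Answer: 4 0 13

Derivation:
Op 1: merge R2<->R1 -> R2=(0,0,0) R1=(0,0,0)
Op 2: merge R2<->R1 -> R2=(0,0,0) R1=(0,0,0)
Op 3: inc R2 by 5 -> R2=(0,0,5) value=5
Op 4: inc R2 by 3 -> R2=(0,0,8) value=8
Op 5: inc R0 by 4 -> R0=(4,0,0) value=4
Op 6: merge R0<->R2 -> R0=(4,0,8) R2=(4,0,8)
Op 7: merge R0<->R1 -> R0=(4,0,8) R1=(4,0,8)
Op 8: inc R2 by 5 -> R2=(4,0,13) value=17
Op 9: merge R1<->R2 -> R1=(4,0,13) R2=(4,0,13)
Op 10: merge R0<->R1 -> R0=(4,0,13) R1=(4,0,13)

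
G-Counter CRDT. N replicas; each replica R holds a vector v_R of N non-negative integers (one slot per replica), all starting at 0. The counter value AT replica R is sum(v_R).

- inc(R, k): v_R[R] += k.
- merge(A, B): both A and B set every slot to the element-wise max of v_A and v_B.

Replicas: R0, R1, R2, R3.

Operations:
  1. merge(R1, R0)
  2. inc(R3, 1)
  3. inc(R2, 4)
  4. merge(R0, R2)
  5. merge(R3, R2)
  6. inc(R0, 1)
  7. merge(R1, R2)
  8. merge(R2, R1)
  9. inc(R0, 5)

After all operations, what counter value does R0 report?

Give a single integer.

Op 1: merge R1<->R0 -> R1=(0,0,0,0) R0=(0,0,0,0)
Op 2: inc R3 by 1 -> R3=(0,0,0,1) value=1
Op 3: inc R2 by 4 -> R2=(0,0,4,0) value=4
Op 4: merge R0<->R2 -> R0=(0,0,4,0) R2=(0,0,4,0)
Op 5: merge R3<->R2 -> R3=(0,0,4,1) R2=(0,0,4,1)
Op 6: inc R0 by 1 -> R0=(1,0,4,0) value=5
Op 7: merge R1<->R2 -> R1=(0,0,4,1) R2=(0,0,4,1)
Op 8: merge R2<->R1 -> R2=(0,0,4,1) R1=(0,0,4,1)
Op 9: inc R0 by 5 -> R0=(6,0,4,0) value=10

Answer: 10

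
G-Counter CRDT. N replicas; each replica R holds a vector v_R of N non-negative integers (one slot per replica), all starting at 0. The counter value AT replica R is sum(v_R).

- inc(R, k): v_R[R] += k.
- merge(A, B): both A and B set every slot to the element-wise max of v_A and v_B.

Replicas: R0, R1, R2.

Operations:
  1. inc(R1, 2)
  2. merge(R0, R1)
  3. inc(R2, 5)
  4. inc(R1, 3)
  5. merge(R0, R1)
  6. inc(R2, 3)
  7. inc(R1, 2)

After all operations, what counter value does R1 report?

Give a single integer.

Op 1: inc R1 by 2 -> R1=(0,2,0) value=2
Op 2: merge R0<->R1 -> R0=(0,2,0) R1=(0,2,0)
Op 3: inc R2 by 5 -> R2=(0,0,5) value=5
Op 4: inc R1 by 3 -> R1=(0,5,0) value=5
Op 5: merge R0<->R1 -> R0=(0,5,0) R1=(0,5,0)
Op 6: inc R2 by 3 -> R2=(0,0,8) value=8
Op 7: inc R1 by 2 -> R1=(0,7,0) value=7

Answer: 7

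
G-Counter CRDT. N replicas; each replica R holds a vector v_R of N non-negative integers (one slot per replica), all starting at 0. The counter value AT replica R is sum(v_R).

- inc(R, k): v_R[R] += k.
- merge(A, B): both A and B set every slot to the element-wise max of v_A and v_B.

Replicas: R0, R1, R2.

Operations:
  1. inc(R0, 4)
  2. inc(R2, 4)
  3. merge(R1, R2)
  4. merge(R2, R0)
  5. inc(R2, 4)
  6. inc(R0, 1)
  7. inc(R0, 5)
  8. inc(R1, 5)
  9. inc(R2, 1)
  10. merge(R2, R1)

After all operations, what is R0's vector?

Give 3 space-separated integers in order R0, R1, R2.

Op 1: inc R0 by 4 -> R0=(4,0,0) value=4
Op 2: inc R2 by 4 -> R2=(0,0,4) value=4
Op 3: merge R1<->R2 -> R1=(0,0,4) R2=(0,0,4)
Op 4: merge R2<->R0 -> R2=(4,0,4) R0=(4,0,4)
Op 5: inc R2 by 4 -> R2=(4,0,8) value=12
Op 6: inc R0 by 1 -> R0=(5,0,4) value=9
Op 7: inc R0 by 5 -> R0=(10,0,4) value=14
Op 8: inc R1 by 5 -> R1=(0,5,4) value=9
Op 9: inc R2 by 1 -> R2=(4,0,9) value=13
Op 10: merge R2<->R1 -> R2=(4,5,9) R1=(4,5,9)

Answer: 10 0 4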